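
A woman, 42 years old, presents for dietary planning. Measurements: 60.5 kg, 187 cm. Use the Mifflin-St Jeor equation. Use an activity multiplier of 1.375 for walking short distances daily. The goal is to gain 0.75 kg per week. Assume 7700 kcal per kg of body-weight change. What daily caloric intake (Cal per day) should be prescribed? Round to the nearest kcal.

2754 Cal per day

Mifflin-St Jeor (female): BMR = 10(60.5) + 6.25(187) − 5(42) − 161 = 605 + 1168.75 − 210 − 161 = 1402.75 kcal/day.
TEE = 1402.75 × 1.375 = 1928.7813 kcal/day.
Required daily surplus = 0.75 × 7700 ÷ 7 = 825 kcal/day.
Target intake = 1928.7813 + 825 = 2753.7813 kcal/day.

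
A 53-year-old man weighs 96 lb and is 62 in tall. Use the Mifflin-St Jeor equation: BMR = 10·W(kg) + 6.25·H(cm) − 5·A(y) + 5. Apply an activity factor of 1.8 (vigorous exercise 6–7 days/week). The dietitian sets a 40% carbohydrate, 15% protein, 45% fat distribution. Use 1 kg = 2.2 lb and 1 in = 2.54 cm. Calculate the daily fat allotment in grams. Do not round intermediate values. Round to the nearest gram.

Convert to metric: weight = 96 ÷ 2.2 = 43.6364 kg; height = 62 × 2.54 = 157.48 cm.
Mifflin-St Jeor (male): BMR = 10(43.6364) + 6.25(157.48) − 5(53) + 5 = 436.3636 + 984.25 − 265 + 5 = 1160.6136 kcal/day.
TEE = 1160.6136 × 1.8 = 2089.1045 kcal/day.
Fat energy = 45% × 2089.1045 = 940.097 kcal.
Fat = 940.097 ÷ 9 kcal/g = 104.4552 g.

104 g/day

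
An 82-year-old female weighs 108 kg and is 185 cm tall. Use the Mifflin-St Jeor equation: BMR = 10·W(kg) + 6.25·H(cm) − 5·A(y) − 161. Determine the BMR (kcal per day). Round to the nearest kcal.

Mifflin-St Jeor (female): BMR = 10(108) + 6.25(185) − 5(82) − 161 = 1080 + 1156.25 − 410 − 161 = 1665.25 kcal/day.

1665 kcal per day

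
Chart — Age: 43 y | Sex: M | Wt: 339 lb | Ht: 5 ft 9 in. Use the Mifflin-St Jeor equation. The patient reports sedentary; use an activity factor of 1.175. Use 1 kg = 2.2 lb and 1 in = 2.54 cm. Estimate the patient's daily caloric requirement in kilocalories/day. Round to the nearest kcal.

2851 kilocalories/day

Convert to metric: weight = 339 ÷ 2.2 = 154.0909 kg; height = (5×12 + 9) × 2.54 = 69 × 2.54 = 175.26 cm.
Mifflin-St Jeor (male): BMR = 10(154.0909) + 6.25(175.26) − 5(43) + 5 = 1540.9091 + 1095.375 − 215 + 5 = 2426.2841 kcal/day.
TEE = BMR × activity factor = 2426.2841 × 1.175 = 2850.8838 kcal/day.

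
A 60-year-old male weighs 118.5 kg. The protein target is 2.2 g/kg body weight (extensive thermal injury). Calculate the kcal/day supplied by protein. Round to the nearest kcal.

1043 kcal/day

Protein = 2.2 g/kg × 118.5 kg = 260.7 g/day.
Protein energy = 260.7 g × 4 kcal/g = 1042.8 kcal/day.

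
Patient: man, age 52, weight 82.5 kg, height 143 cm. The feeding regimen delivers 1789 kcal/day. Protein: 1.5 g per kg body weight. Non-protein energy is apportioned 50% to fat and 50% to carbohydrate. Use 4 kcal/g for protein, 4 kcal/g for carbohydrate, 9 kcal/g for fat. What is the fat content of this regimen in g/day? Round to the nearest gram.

72 g/day

Protein = 1.5 × 82.5 = 123.75 g → 123.75 × 4 = 495 kcal.
Non-protein calories = 1789 − 495 = 1294 kcal.
Fat: 50% × 1294 = 647 kcal; carbohydrate: 647 kcal.
Fat: 647 kcal ÷ 9 kcal/g = 71.8889 g.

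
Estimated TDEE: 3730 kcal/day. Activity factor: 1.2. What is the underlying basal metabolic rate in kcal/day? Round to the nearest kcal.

BMR = TEE ÷ activity factor = 3730 ÷ 1.2 = 3108.3333 kcal/day.

3108 kcal/day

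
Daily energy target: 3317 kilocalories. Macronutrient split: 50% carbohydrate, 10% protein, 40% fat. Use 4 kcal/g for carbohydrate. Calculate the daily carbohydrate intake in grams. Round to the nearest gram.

Carbohydrate energy = 50% × 3317 = 1658.5 kcal.
At 4 kcal/g: 1658.5 ÷ 4 = 414.625 g.

415 g/day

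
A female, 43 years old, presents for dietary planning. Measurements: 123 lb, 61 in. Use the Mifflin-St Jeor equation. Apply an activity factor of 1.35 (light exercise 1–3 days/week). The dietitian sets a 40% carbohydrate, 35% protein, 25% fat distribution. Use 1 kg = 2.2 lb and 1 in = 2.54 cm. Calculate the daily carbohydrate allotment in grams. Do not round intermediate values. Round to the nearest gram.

Convert to metric: weight = 123 ÷ 2.2 = 55.9091 kg; height = 61 × 2.54 = 154.94 cm.
Mifflin-St Jeor (female): BMR = 10(55.9091) + 6.25(154.94) − 5(43) − 161 = 559.0909 + 968.375 − 215 − 161 = 1151.4659 kcal/day.
TEE = 1151.4659 × 1.35 = 1554.479 kcal/day.
Carbohydrate energy = 40% × 1554.479 = 621.7916 kcal.
Carbohydrate = 621.7916 ÷ 4 kcal/g = 155.4479 g.

155 g/day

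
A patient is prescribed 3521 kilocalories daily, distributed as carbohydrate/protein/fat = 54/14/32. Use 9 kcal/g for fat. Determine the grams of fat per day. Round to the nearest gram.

125 g/day

Fat energy = 32% × 3521 = 1126.72 kcal.
At 9 kcal/g: 1126.72 ÷ 9 = 125.1911 g.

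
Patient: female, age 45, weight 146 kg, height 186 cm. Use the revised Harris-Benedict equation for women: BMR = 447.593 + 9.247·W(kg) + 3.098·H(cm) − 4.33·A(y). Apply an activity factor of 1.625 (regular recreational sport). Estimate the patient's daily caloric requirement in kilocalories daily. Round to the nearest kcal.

Harris-Benedict: BMR = 447.593 + 9.247(146) + 3.098(186) − 4.33(45) = 2179.033 kcal/day.
TEE = BMR × activity factor = 2179.033 × 1.625 = 3540.9286 kcal/day.

3541 kilocalories daily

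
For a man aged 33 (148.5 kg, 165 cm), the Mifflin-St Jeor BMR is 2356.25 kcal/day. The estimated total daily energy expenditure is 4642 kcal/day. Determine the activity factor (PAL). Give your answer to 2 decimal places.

Activity factor = TEE ÷ BMR = 4642 ÷ 2356.25 = 1.97.

1.97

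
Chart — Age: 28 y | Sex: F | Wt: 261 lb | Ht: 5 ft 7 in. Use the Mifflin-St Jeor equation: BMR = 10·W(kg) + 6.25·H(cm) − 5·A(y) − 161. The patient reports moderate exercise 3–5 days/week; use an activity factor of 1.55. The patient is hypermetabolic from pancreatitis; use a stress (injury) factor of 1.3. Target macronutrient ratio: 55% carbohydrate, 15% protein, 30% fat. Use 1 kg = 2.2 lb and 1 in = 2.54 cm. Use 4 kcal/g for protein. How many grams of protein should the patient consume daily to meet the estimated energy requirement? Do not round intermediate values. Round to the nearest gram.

Convert to metric: weight = 261 ÷ 2.2 = 118.6364 kg; height = (5×12 + 7) × 2.54 = 67 × 2.54 = 170.18 cm.
Mifflin-St Jeor (female): BMR = 10(118.6364) + 6.25(170.18) − 5(28) − 161 = 1186.3636 + 1063.625 − 140 − 161 = 1948.9886 kcal/day.
TEE = 1948.9886 × 1.55 = 3020.9324 kcal/day.
With stress factor 1.3: 3020.9324 × 1.3 = 3927.2121 kcal/day.
Protein energy = 15% × 3927.2121 = 589.0818 kcal.
Protein = 589.0818 ÷ 4 kcal/g = 147.2705 g.

147 g/day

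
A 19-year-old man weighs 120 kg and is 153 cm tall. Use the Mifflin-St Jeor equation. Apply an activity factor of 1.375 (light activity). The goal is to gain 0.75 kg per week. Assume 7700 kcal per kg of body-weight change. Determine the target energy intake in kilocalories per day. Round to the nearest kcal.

Mifflin-St Jeor (male): BMR = 10(120) + 6.25(153) − 5(19) + 5 = 1200 + 956.25 − 95 + 5 = 2066.25 kcal/day.
TEE = 2066.25 × 1.375 = 2841.0938 kcal/day.
Required daily surplus = 0.75 × 7700 ÷ 7 = 825 kcal/day.
Target intake = 2841.0938 + 825 = 3666.0938 kcal/day.

3666 kilocalories per day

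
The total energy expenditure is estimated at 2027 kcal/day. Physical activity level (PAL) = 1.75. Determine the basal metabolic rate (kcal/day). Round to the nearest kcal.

1158 kcal/day

BMR = TEE ÷ activity factor = 2027 ÷ 1.75 = 1158.2857 kcal/day.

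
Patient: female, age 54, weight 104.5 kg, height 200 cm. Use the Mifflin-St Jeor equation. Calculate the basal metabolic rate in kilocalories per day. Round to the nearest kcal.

Mifflin-St Jeor (female): BMR = 10(104.5) + 6.25(200) − 5(54) − 161 = 1045 + 1250 − 270 − 161 = 1864 kcal/day.

1864 kilocalories per day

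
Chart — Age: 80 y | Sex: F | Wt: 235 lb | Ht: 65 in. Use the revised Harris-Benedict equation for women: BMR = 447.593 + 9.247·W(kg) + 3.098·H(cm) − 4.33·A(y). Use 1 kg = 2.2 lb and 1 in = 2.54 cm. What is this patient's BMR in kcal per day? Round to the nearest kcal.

1600 kcal per day

Convert to metric: weight = 235 ÷ 2.2 = 106.8182 kg; height = 65 × 2.54 = 165.1 cm.
Harris-Benedict: BMR = 447.593 + 9.247(106.8182) + 3.098(165.1) − 4.33(80) = 1600.4205 kcal/day.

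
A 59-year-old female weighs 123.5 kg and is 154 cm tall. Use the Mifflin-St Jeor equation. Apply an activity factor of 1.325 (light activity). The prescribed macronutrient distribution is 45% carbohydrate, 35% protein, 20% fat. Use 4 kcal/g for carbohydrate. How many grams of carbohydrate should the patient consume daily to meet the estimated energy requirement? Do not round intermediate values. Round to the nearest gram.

Mifflin-St Jeor (female): BMR = 10(123.5) + 6.25(154) − 5(59) − 161 = 1235 + 962.5 − 295 − 161 = 1741.5 kcal/day.
TEE = 1741.5 × 1.325 = 2307.4875 kcal/day.
Carbohydrate energy = 45% × 2307.4875 = 1038.3694 kcal.
Carbohydrate = 1038.3694 ÷ 4 kcal/g = 259.5923 g.

260 g/day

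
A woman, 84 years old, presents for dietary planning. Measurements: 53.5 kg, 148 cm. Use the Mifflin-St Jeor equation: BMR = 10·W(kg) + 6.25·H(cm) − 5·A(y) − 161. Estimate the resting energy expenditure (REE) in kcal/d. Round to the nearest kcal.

Mifflin-St Jeor (female): BMR = 10(53.5) + 6.25(148) − 5(84) − 161 = 535 + 925 − 420 − 161 = 879 kcal/day.

879 kcal/d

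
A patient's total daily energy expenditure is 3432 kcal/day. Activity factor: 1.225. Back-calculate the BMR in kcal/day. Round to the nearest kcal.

2802 kcal/day

BMR = TEE ÷ activity factor = 3432 ÷ 1.225 = 2801.6327 kcal/day.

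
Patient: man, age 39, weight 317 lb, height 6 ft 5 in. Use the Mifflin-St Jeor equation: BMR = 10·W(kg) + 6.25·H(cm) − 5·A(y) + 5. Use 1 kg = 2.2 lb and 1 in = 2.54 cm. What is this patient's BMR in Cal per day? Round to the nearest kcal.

2473 Cal per day

Convert to metric: weight = 317 ÷ 2.2 = 144.0909 kg; height = (6×12 + 5) × 2.54 = 77 × 2.54 = 195.58 cm.
Mifflin-St Jeor (male): BMR = 10(144.0909) + 6.25(195.58) − 5(39) + 5 = 1440.9091 + 1222.375 − 195 + 5 = 2473.2841 kcal/day.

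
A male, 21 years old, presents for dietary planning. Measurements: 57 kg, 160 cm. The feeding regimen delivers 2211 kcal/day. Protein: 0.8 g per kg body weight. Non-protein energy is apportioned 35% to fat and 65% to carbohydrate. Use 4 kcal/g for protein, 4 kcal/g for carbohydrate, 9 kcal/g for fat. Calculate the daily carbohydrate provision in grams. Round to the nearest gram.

Protein = 0.8 × 57 = 45.6 g → 45.6 × 4 = 182.4 kcal.
Non-protein calories = 2211 − 182.4 = 2028.6 kcal.
Fat: 35% × 2028.6 = 710.01 kcal; carbohydrate: 1318.59 kcal.
Carbohydrate: 1318.59 kcal ÷ 4 kcal/g = 329.6475 g.

330 g/day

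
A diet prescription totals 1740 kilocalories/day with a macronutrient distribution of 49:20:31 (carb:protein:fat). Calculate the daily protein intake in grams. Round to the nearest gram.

87 g/day

Protein energy = 20% × 1740 = 348 kcal.
At 4 kcal/g: 348 ÷ 4 = 87 g.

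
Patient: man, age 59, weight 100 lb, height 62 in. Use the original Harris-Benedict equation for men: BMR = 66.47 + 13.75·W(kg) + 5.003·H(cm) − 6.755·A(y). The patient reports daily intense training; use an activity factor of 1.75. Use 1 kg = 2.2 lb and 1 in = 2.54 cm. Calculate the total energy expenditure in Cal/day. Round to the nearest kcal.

1891 Cal/day

Convert to metric: weight = 100 ÷ 2.2 = 45.4545 kg; height = 62 × 2.54 = 157.48 cm.
Harris-Benedict: BMR = 66.47 + 13.75(45.4545) + 5.003(157.48) − 6.755(59) = 1080.7974 kcal/day.
TEE = BMR × activity factor = 1080.7974 × 1.75 = 1891.3955 kcal/day.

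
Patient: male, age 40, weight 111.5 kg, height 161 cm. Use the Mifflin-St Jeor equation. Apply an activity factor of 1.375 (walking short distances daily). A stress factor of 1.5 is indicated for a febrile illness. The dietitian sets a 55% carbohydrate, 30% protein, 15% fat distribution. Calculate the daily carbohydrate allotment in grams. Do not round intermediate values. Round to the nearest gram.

Mifflin-St Jeor (male): BMR = 10(111.5) + 6.25(161) − 5(40) + 5 = 1115 + 1006.25 − 200 + 5 = 1926.25 kcal/day.
TEE = 1926.25 × 1.375 = 2648.5938 kcal/day.
With stress factor 1.5: 2648.5938 × 1.5 = 3972.8906 kcal/day.
Carbohydrate energy = 55% × 3972.8906 = 2185.0898 kcal.
Carbohydrate = 2185.0898 ÷ 4 kcal/g = 546.2725 g.

546 g/day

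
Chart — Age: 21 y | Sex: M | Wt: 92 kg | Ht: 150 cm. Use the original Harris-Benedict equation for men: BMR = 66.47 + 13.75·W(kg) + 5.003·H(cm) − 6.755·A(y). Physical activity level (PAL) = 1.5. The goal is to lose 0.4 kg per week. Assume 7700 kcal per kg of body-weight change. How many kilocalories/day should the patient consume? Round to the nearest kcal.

Harris-Benedict: BMR = 66.47 + 13.75(92) + 5.003(150) − 6.755(21) = 1940.065 kcal/day.
TEE = 1940.065 × 1.5 = 2910.0975 kcal/day.
Required daily deficit = 0.4 × 7700 ÷ 7 = 440 kcal/day.
Target intake = 2910.0975 − 440 = 2470.0975 kcal/day.

2470 kilocalories/day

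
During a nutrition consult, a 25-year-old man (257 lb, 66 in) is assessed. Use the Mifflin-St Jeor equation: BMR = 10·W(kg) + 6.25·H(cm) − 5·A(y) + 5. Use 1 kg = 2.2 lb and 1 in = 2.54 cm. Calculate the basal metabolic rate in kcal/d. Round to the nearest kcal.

2096 kcal/d

Convert to metric: weight = 257 ÷ 2.2 = 116.8182 kg; height = 66 × 2.54 = 167.64 cm.
Mifflin-St Jeor (male): BMR = 10(116.8182) + 6.25(167.64) − 5(25) + 5 = 1168.1818 + 1047.75 − 125 + 5 = 2095.9318 kcal/day.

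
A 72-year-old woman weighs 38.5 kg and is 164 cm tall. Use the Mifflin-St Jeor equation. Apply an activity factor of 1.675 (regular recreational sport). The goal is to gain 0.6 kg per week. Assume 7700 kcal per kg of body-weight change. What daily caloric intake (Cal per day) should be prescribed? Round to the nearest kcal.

2149 Cal per day

Mifflin-St Jeor (female): BMR = 10(38.5) + 6.25(164) − 5(72) − 161 = 385 + 1025 − 360 − 161 = 889 kcal/day.
TEE = 889 × 1.675 = 1489.075 kcal/day.
Required daily surplus = 0.6 × 7700 ÷ 7 = 660 kcal/day.
Target intake = 1489.075 + 660 = 2149.075 kcal/day.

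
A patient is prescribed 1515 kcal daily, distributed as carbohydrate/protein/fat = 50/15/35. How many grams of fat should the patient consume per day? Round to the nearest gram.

59 g/day

Fat energy = 35% × 1515 = 530.25 kcal.
At 9 kcal/g: 530.25 ÷ 9 = 58.9167 g.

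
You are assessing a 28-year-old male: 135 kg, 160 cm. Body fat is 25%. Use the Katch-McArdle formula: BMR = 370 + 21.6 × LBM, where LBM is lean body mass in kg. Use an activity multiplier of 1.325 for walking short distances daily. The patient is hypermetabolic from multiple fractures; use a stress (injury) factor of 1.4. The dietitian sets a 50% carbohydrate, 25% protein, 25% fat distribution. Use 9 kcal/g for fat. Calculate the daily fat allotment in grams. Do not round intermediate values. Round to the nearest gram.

132 g/day

LBM = 135 × (1 − 0.25) = 101.25 kg. Katch-McArdle: BMR = 370 + 21.6 × 101.25 = 2557 kcal/day.
TEE = 2557 × 1.325 = 3388.025 kcal/day.
With stress factor 1.4: 3388.025 × 1.4 = 4743.235 kcal/day.
Fat energy = 25% × 4743.235 = 1185.8088 kcal.
Fat = 1185.8088 ÷ 9 kcal/g = 131.7565 g.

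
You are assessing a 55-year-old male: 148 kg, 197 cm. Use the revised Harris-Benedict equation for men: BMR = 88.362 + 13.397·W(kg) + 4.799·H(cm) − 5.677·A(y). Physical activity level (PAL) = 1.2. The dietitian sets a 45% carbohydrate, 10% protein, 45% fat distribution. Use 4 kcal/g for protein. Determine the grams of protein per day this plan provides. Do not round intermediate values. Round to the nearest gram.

81 g/day

Harris-Benedict: BMR = 88.362 + 13.397(148) + 4.799(197) − 5.677(55) = 2704.286 kcal/day.
TEE = 2704.286 × 1.2 = 3245.1432 kcal/day.
Protein energy = 10% × 3245.1432 = 324.5143 kcal.
Protein = 324.5143 ÷ 4 kcal/g = 81.1286 g.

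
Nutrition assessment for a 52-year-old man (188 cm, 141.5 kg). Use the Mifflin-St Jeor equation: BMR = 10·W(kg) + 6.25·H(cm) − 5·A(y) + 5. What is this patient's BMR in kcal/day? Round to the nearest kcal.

Mifflin-St Jeor (male): BMR = 10(141.5) + 6.25(188) − 5(52) + 5 = 1415 + 1175 − 260 + 5 = 2335 kcal/day.

2335 kcal/day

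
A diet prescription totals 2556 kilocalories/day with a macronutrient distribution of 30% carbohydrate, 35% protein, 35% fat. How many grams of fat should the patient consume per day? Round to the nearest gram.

Fat energy = 35% × 2556 = 894.6 kcal.
At 9 kcal/g: 894.6 ÷ 9 = 99.4 g.

99 g/day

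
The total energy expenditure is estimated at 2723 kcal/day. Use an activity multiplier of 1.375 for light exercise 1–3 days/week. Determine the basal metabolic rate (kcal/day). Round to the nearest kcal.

BMR = TEE ÷ activity factor = 2723 ÷ 1.375 = 1980.3636 kcal/day.

1980 kcal/day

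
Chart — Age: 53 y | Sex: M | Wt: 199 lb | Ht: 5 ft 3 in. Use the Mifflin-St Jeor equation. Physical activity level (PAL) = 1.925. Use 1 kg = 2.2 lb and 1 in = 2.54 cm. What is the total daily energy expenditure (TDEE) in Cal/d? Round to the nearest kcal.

3166 Cal/d

Convert to metric: weight = 199 ÷ 2.2 = 90.4545 kg; height = (5×12 + 3) × 2.54 = 63 × 2.54 = 160.02 cm.
Mifflin-St Jeor (male): BMR = 10(90.4545) + 6.25(160.02) − 5(53) + 5 = 904.5455 + 1000.125 − 265 + 5 = 1644.6705 kcal/day.
TEE = BMR × activity factor = 1644.6705 × 1.925 = 3165.9906 kcal/day.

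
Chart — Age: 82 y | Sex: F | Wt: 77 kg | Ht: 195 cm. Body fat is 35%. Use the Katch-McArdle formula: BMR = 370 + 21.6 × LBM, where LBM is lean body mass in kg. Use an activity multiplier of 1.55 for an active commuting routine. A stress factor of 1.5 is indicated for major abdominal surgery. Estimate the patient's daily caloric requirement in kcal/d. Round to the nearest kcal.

3374 kcal/d

LBM = 77 × (1 − 0.35) = 50.05 kg. Katch-McArdle: BMR = 370 + 21.6 × 50.05 = 1451.08 kcal/day.
TEE = BMR × activity factor = 1451.08 × 1.55 = 2249.174 kcal/day.
Apply stress factor: 2249.174 × 1.5 = 3373.761 kcal/day.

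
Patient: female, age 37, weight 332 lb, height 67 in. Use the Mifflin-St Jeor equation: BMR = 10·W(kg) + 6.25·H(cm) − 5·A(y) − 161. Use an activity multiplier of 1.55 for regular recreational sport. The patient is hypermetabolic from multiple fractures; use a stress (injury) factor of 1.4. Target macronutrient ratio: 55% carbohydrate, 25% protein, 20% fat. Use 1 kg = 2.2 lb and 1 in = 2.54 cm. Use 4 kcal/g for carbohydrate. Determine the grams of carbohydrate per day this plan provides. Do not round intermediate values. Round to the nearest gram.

Convert to metric: weight = 332 ÷ 2.2 = 150.9091 kg; height = 67 × 2.54 = 170.18 cm.
Mifflin-St Jeor (female): BMR = 10(150.9091) + 6.25(170.18) − 5(37) − 161 = 1509.0909 + 1063.625 − 185 − 161 = 2226.7159 kcal/day.
TEE = 2226.7159 × 1.55 = 3451.4097 kcal/day.
With stress factor 1.4: 3451.4097 × 1.4 = 4831.9735 kcal/day.
Carbohydrate energy = 55% × 4831.9735 = 2657.5854 kcal.
Carbohydrate = 2657.5854 ÷ 4 kcal/g = 664.3964 g.

664 g/day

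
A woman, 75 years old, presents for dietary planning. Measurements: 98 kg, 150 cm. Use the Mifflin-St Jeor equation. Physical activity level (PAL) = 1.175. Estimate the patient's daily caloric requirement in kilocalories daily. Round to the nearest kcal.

Mifflin-St Jeor (female): BMR = 10(98) + 6.25(150) − 5(75) − 161 = 980 + 937.5 − 375 − 161 = 1381.5 kcal/day.
TEE = BMR × activity factor = 1381.5 × 1.175 = 1623.2625 kcal/day.

1623 kilocalories daily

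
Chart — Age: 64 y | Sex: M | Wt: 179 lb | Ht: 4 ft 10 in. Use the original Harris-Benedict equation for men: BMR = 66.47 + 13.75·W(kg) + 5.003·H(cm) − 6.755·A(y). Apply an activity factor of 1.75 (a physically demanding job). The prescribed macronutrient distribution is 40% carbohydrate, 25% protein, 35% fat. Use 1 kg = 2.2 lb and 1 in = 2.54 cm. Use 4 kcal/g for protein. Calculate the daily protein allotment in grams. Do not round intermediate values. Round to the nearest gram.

163 g/day

Convert to metric: weight = 179 ÷ 2.2 = 81.3636 kg; height = (4×12 + 10) × 2.54 = 58 × 2.54 = 147.32 cm.
Harris-Benedict: BMR = 66.47 + 13.75(81.3636) + 5.003(147.32) − 6.755(64) = 1489.942 kcal/day.
TEE = 1489.942 × 1.75 = 2607.3984 kcal/day.
Protein energy = 25% × 2607.3984 = 651.8496 kcal.
Protein = 651.8496 ÷ 4 kcal/g = 162.9624 g.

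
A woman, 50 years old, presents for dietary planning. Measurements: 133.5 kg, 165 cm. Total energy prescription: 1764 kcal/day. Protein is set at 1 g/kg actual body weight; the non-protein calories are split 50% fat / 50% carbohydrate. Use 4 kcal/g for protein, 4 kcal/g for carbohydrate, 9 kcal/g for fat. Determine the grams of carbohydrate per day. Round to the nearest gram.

154 g/day

Protein = 1 × 133.5 = 133.5 g → 133.5 × 4 = 534 kcal.
Non-protein calories = 1764 − 534 = 1230 kcal.
Fat: 50% × 1230 = 615 kcal; carbohydrate: 615 kcal.
Carbohydrate: 615 kcal ÷ 4 kcal/g = 153.75 g.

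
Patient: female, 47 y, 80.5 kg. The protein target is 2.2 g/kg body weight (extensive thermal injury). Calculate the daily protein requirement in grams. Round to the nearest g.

177 g/day

Protein = 2.2 g/kg × 80.5 kg = 177.1 g/day.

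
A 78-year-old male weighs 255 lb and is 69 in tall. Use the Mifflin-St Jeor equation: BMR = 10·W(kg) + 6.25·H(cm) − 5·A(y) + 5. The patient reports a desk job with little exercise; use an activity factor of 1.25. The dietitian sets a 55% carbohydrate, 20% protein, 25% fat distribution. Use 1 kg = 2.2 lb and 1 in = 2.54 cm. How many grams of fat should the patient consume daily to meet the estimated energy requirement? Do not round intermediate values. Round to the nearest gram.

65 g/day

Convert to metric: weight = 255 ÷ 2.2 = 115.9091 kg; height = 69 × 2.54 = 175.26 cm.
Mifflin-St Jeor (male): BMR = 10(115.9091) + 6.25(175.26) − 5(78) + 5 = 1159.0909 + 1095.375 − 390 + 5 = 1869.4659 kcal/day.
TEE = 1869.4659 × 1.25 = 2336.8324 kcal/day.
Fat energy = 25% × 2336.8324 = 584.2081 kcal.
Fat = 584.2081 ÷ 9 kcal/g = 64.912 g.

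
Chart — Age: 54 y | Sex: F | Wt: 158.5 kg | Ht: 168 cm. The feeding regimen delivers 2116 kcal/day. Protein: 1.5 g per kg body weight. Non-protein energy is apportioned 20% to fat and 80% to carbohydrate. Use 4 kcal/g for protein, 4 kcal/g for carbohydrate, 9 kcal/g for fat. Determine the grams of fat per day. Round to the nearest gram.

Protein = 1.5 × 158.5 = 237.75 g → 237.75 × 4 = 951 kcal.
Non-protein calories = 2116 − 951 = 1165 kcal.
Fat: 20% × 1165 = 233 kcal; carbohydrate: 932 kcal.
Fat: 233 kcal ÷ 9 kcal/g = 25.8889 g.

26 g/day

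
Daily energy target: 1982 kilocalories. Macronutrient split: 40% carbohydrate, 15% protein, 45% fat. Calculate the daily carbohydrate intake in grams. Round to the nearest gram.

Carbohydrate energy = 40% × 1982 = 792.8 kcal.
At 4 kcal/g: 792.8 ÷ 4 = 198.2 g.

198 g/day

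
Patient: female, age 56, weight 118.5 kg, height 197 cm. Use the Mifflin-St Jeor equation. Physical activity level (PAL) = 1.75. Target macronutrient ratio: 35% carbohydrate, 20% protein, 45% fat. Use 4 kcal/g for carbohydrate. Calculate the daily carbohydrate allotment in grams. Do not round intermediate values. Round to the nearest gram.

302 g/day

Mifflin-St Jeor (female): BMR = 10(118.5) + 6.25(197) − 5(56) − 161 = 1185 + 1231.25 − 280 − 161 = 1975.25 kcal/day.
TEE = 1975.25 × 1.75 = 3456.6875 kcal/day.
Carbohydrate energy = 35% × 3456.6875 = 1209.8406 kcal.
Carbohydrate = 1209.8406 ÷ 4 kcal/g = 302.4602 g.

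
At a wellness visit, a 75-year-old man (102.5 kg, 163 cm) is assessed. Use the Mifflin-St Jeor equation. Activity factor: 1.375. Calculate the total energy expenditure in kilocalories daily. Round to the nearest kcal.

2301 kilocalories daily

Mifflin-St Jeor (male): BMR = 10(102.5) + 6.25(163) − 5(75) + 5 = 1025 + 1018.75 − 375 + 5 = 1673.75 kcal/day.
TEE = BMR × activity factor = 1673.75 × 1.375 = 2301.4063 kcal/day.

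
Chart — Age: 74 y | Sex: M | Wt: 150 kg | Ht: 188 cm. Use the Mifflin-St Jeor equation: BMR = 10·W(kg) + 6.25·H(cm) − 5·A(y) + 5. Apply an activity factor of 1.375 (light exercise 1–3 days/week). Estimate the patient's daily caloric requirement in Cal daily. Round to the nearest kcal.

Mifflin-St Jeor (male): BMR = 10(150) + 6.25(188) − 5(74) + 5 = 1500 + 1175 − 370 + 5 = 2310 kcal/day.
TEE = BMR × activity factor = 2310 × 1.375 = 3176.25 kcal/day.

3176 Cal daily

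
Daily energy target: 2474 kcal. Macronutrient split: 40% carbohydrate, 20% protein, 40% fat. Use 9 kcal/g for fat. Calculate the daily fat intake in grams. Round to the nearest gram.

Fat energy = 40% × 2474 = 989.6 kcal.
At 9 kcal/g: 989.6 ÷ 9 = 109.9556 g.

110 g/day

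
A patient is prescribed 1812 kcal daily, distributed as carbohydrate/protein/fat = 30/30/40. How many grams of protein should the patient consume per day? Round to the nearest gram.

136 g/day

Protein energy = 30% × 1812 = 543.6 kcal.
At 4 kcal/g: 543.6 ÷ 4 = 135.9 g.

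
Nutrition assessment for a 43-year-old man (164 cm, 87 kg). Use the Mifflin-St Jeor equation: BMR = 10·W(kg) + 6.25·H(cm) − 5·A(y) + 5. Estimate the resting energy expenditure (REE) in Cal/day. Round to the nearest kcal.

Mifflin-St Jeor (male): BMR = 10(87) + 6.25(164) − 5(43) + 5 = 870 + 1025 − 215 + 5 = 1685 kcal/day.

1685 Cal/day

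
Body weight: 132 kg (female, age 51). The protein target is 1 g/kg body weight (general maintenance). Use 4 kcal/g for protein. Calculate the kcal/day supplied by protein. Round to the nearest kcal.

Protein = 1 g/kg × 132 kg = 132 g/day.
Protein energy = 132 g × 4 kcal/g = 528 kcal/day.

528 kcal/day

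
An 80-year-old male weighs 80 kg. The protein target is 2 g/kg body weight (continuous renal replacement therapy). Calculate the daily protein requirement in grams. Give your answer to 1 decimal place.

160.0 g/day

Protein = 2 g/kg × 80 kg = 160 g/day.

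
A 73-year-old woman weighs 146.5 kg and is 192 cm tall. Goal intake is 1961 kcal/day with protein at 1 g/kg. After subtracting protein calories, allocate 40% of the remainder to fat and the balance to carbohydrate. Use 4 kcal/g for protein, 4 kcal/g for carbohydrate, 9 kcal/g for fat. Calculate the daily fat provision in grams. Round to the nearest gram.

61 g/day

Protein = 1 × 146.5 = 146.5 g → 146.5 × 4 = 586 kcal.
Non-protein calories = 1961 − 586 = 1375 kcal.
Fat: 40% × 1375 = 550 kcal; carbohydrate: 825 kcal.
Fat: 550 kcal ÷ 9 kcal/g = 61.1111 g.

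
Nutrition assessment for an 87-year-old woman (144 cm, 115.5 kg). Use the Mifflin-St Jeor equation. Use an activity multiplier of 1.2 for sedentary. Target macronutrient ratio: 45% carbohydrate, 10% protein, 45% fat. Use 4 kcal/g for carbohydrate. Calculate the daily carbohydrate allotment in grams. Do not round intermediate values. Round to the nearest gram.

Mifflin-St Jeor (female): BMR = 10(115.5) + 6.25(144) − 5(87) − 161 = 1155 + 900 − 435 − 161 = 1459 kcal/day.
TEE = 1459 × 1.2 = 1750.8 kcal/day.
Carbohydrate energy = 45% × 1750.8 = 787.86 kcal.
Carbohydrate = 787.86 ÷ 4 kcal/g = 196.965 g.

197 g/day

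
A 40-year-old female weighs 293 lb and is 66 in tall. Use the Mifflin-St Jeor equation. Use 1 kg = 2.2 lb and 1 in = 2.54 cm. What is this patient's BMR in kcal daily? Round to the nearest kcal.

Convert to metric: weight = 293 ÷ 2.2 = 133.1818 kg; height = 66 × 2.54 = 167.64 cm.
Mifflin-St Jeor (female): BMR = 10(133.1818) + 6.25(167.64) − 5(40) − 161 = 1331.8182 + 1047.75 − 200 − 161 = 2018.5682 kcal/day.

2019 kcal daily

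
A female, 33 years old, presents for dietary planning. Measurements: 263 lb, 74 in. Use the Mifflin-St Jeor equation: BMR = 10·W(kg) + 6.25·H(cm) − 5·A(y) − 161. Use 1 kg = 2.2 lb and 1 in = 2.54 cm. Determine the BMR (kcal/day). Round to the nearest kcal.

2044 kcal/day

Convert to metric: weight = 263 ÷ 2.2 = 119.5455 kg; height = 74 × 2.54 = 187.96 cm.
Mifflin-St Jeor (female): BMR = 10(119.5455) + 6.25(187.96) − 5(33) − 161 = 1195.4545 + 1174.75 − 165 − 161 = 2044.2045 kcal/day.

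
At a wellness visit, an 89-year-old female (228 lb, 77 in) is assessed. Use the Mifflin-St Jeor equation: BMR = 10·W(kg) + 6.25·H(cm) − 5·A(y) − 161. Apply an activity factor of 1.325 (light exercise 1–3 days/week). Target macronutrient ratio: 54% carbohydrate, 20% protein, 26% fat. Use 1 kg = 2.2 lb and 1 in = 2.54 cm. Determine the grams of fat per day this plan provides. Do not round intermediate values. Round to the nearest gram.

63 g/day

Convert to metric: weight = 228 ÷ 2.2 = 103.6364 kg; height = 77 × 2.54 = 195.58 cm.
Mifflin-St Jeor (female): BMR = 10(103.6364) + 6.25(195.58) − 5(89) − 161 = 1036.3636 + 1222.375 − 445 − 161 = 1652.7386 kcal/day.
TEE = 1652.7386 × 1.325 = 2189.8787 kcal/day.
Fat energy = 26% × 2189.8787 = 569.3685 kcal.
Fat = 569.3685 ÷ 9 kcal/g = 63.2632 g.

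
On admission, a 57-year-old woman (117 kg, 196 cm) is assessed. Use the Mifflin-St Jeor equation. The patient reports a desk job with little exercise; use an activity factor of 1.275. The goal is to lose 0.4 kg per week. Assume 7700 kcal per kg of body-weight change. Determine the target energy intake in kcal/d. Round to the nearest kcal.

Mifflin-St Jeor (female): BMR = 10(117) + 6.25(196) − 5(57) − 161 = 1170 + 1225 − 285 − 161 = 1949 kcal/day.
TEE = 1949 × 1.275 = 2484.975 kcal/day.
Required daily deficit = 0.4 × 7700 ÷ 7 = 440 kcal/day.
Target intake = 2484.975 − 440 = 2044.975 kcal/day.

2045 kcal/d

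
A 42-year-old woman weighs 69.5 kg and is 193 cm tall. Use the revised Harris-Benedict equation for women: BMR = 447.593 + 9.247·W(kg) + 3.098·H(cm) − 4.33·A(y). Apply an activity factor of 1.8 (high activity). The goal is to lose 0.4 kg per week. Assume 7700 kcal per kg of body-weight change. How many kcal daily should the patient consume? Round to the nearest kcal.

2271 kcal daily

Harris-Benedict: BMR = 447.593 + 9.247(69.5) + 3.098(193) − 4.33(42) = 1506.3135 kcal/day.
TEE = 1506.3135 × 1.8 = 2711.3643 kcal/day.
Required daily deficit = 0.4 × 7700 ÷ 7 = 440 kcal/day.
Target intake = 2711.3643 − 440 = 2271.3643 kcal/day.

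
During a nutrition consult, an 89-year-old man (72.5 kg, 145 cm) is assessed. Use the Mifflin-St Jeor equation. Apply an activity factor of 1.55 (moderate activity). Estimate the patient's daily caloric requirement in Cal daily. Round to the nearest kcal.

Mifflin-St Jeor (male): BMR = 10(72.5) + 6.25(145) − 5(89) + 5 = 725 + 906.25 − 445 + 5 = 1191.25 kcal/day.
TEE = BMR × activity factor = 1191.25 × 1.55 = 1846.4375 kcal/day.

1846 Cal daily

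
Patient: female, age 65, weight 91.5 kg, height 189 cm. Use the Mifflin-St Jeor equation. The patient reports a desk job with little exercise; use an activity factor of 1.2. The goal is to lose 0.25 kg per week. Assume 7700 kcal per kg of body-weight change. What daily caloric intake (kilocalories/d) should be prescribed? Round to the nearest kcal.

1657 kilocalories/d

Mifflin-St Jeor (female): BMR = 10(91.5) + 6.25(189) − 5(65) − 161 = 915 + 1181.25 − 325 − 161 = 1610.25 kcal/day.
TEE = 1610.25 × 1.2 = 1932.3 kcal/day.
Required daily deficit = 0.25 × 7700 ÷ 7 = 275 kcal/day.
Target intake = 1932.3 − 275 = 1657.3 kcal/day.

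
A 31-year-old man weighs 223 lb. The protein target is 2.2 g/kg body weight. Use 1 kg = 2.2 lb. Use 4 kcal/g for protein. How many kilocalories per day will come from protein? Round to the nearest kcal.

Weight in kg = 223 ÷ 2.2 = 101.3636 kg.
Protein = 2.2 g/kg × 101.3636 kg = 223 g/day.
Protein energy = 223 g × 4 kcal/g = 892 kcal/day.

892 kcal/day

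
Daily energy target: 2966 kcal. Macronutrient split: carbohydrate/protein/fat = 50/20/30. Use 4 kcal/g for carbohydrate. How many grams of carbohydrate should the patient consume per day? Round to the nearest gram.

371 g/day

Carbohydrate energy = 50% × 2966 = 1483 kcal.
At 4 kcal/g: 1483 ÷ 4 = 370.75 g.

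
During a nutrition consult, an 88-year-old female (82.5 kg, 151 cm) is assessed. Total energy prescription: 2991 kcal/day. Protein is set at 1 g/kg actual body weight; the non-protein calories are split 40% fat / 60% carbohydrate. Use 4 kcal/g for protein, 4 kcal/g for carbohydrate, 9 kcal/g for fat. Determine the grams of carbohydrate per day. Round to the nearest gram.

399 g/day

Protein = 1 × 82.5 = 82.5 g → 82.5 × 4 = 330 kcal.
Non-protein calories = 2991 − 330 = 2661 kcal.
Fat: 40% × 2661 = 1064.4 kcal; carbohydrate: 1596.6 kcal.
Carbohydrate: 1596.6 kcal ÷ 4 kcal/g = 399.15 g.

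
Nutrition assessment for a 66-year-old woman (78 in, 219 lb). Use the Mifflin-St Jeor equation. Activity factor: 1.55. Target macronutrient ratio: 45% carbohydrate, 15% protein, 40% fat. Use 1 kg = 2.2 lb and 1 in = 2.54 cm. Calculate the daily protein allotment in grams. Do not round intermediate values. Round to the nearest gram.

Convert to metric: weight = 219 ÷ 2.2 = 99.5455 kg; height = 78 × 2.54 = 198.12 cm.
Mifflin-St Jeor (female): BMR = 10(99.5455) + 6.25(198.12) − 5(66) − 161 = 995.4545 + 1238.25 − 330 − 161 = 1742.7045 kcal/day.
TEE = 1742.7045 × 1.55 = 2701.192 kcal/day.
Protein energy = 15% × 2701.192 = 405.1788 kcal.
Protein = 405.1788 ÷ 4 kcal/g = 101.2947 g.

101 g/day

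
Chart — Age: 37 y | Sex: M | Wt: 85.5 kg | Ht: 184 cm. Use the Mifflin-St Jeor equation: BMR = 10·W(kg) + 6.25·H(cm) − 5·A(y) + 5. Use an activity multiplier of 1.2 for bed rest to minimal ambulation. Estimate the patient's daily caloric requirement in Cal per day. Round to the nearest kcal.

Mifflin-St Jeor (male): BMR = 10(85.5) + 6.25(184) − 5(37) + 5 = 855 + 1150 − 185 + 5 = 1825 kcal/day.
TEE = BMR × activity factor = 1825 × 1.2 = 2190 kcal/day.

2190 Cal per day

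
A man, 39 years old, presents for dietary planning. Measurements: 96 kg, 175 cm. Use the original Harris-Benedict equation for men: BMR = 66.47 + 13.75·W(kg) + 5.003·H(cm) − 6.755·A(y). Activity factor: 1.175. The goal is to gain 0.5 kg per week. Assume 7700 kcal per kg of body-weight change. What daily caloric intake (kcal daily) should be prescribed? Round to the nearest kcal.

2898 kcal daily

Harris-Benedict: BMR = 66.47 + 13.75(96) + 5.003(175) − 6.755(39) = 1998.55 kcal/day.
TEE = 1998.55 × 1.175 = 2348.2963 kcal/day.
Required daily surplus = 0.5 × 7700 ÷ 7 = 550 kcal/day.
Target intake = 2348.2963 + 550 = 2898.2963 kcal/day.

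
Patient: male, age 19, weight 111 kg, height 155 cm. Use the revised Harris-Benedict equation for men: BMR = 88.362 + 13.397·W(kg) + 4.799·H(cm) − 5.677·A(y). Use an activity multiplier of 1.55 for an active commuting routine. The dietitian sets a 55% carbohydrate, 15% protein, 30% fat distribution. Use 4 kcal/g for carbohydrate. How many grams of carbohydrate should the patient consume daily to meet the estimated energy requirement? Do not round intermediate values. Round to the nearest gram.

Harris-Benedict: BMR = 88.362 + 13.397(111) + 4.799(155) − 5.677(19) = 2211.411 kcal/day.
TEE = 2211.411 × 1.55 = 3427.6871 kcal/day.
Carbohydrate energy = 55% × 3427.6871 = 1885.2279 kcal.
Carbohydrate = 1885.2279 ÷ 4 kcal/g = 471.307 g.

471 g/day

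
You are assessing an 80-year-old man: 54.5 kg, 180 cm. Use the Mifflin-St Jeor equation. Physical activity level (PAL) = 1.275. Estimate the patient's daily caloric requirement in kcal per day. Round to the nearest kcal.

Mifflin-St Jeor (male): BMR = 10(54.5) + 6.25(180) − 5(80) + 5 = 545 + 1125 − 400 + 5 = 1275 kcal/day.
TEE = BMR × activity factor = 1275 × 1.275 = 1625.625 kcal/day.

1626 kcal per day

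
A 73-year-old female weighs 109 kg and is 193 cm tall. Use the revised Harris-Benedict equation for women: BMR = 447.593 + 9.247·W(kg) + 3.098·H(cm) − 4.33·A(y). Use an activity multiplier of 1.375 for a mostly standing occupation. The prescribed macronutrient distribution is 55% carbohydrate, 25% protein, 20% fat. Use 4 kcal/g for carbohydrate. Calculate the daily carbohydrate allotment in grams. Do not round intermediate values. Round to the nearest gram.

328 g/day

Harris-Benedict: BMR = 447.593 + 9.247(109) + 3.098(193) − 4.33(73) = 1737.34 kcal/day.
TEE = 1737.34 × 1.375 = 2388.8425 kcal/day.
Carbohydrate energy = 55% × 2388.8425 = 1313.8634 kcal.
Carbohydrate = 1313.8634 ÷ 4 kcal/g = 328.4658 g.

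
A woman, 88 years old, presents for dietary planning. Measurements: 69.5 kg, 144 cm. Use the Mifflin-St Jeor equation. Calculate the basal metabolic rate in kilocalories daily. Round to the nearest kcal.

Mifflin-St Jeor (female): BMR = 10(69.5) + 6.25(144) − 5(88) − 161 = 695 + 900 − 440 − 161 = 994 kcal/day.

994 kilocalories daily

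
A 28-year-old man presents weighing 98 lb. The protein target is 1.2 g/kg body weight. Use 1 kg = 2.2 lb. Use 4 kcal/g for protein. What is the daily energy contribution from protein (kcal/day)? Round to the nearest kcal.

Weight in kg = 98 ÷ 2.2 = 44.5455 kg.
Protein = 1.2 g/kg × 44.5455 kg = 53.4545 g/day.
Protein energy = 53.4545 g × 4 kcal/g = 213.8182 kcal/day.

214 kcal/day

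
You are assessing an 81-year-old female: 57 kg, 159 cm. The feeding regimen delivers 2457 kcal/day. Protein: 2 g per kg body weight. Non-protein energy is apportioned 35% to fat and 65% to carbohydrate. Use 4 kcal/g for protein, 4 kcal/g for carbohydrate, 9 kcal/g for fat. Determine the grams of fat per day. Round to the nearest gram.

78 g/day

Protein = 2 × 57 = 114 g → 114 × 4 = 456 kcal.
Non-protein calories = 2457 − 456 = 2001 kcal.
Fat: 35% × 2001 = 700.35 kcal; carbohydrate: 1300.65 kcal.
Fat: 700.35 kcal ÷ 9 kcal/g = 77.8167 g.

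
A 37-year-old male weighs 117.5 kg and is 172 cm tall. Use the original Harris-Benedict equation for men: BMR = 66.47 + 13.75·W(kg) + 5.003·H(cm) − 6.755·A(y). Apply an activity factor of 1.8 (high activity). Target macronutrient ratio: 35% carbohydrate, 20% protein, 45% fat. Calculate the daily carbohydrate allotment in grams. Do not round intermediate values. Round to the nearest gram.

Harris-Benedict: BMR = 66.47 + 13.75(117.5) + 5.003(172) − 6.755(37) = 2292.676 kcal/day.
TEE = 2292.676 × 1.8 = 4126.8168 kcal/day.
Carbohydrate energy = 35% × 4126.8168 = 1444.3859 kcal.
Carbohydrate = 1444.3859 ÷ 4 kcal/g = 361.0965 g.

361 g/day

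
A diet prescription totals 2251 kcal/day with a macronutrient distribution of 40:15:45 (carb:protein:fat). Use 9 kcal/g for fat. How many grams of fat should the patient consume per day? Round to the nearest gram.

Fat energy = 45% × 2251 = 1012.95 kcal.
At 9 kcal/g: 1012.95 ÷ 9 = 112.55 g.

113 g/day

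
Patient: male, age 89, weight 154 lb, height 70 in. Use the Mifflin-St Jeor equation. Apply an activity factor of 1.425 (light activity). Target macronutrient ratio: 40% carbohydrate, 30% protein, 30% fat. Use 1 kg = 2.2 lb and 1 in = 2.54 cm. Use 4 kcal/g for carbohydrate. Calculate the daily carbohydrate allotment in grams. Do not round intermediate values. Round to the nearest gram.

Convert to metric: weight = 154 ÷ 2.2 = 70 kg; height = 70 × 2.54 = 177.8 cm.
Mifflin-St Jeor (male): BMR = 10(70) + 6.25(177.8) − 5(89) + 5 = 700 + 1111.25 − 445 + 5 = 1371.25 kcal/day.
TEE = 1371.25 × 1.425 = 1954.0313 kcal/day.
Carbohydrate energy = 40% × 1954.0313 = 781.6125 kcal.
Carbohydrate = 781.6125 ÷ 4 kcal/g = 195.4031 g.

195 g/day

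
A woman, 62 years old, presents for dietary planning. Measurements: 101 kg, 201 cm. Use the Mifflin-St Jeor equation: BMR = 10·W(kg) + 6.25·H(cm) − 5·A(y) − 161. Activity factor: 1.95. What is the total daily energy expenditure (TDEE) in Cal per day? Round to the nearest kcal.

Mifflin-St Jeor (female): BMR = 10(101) + 6.25(201) − 5(62) − 161 = 1010 + 1256.25 − 310 − 161 = 1795.25 kcal/day.
TEE = BMR × activity factor = 1795.25 × 1.95 = 3500.7375 kcal/day.

3501 Cal per day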